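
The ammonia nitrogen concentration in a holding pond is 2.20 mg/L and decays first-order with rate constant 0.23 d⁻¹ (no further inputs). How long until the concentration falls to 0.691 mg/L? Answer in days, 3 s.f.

5.04 d

t = ln(C₀/C)/k = ln(2.20/0.691)/0.23 = 1.158/0.23 = 5.035 d.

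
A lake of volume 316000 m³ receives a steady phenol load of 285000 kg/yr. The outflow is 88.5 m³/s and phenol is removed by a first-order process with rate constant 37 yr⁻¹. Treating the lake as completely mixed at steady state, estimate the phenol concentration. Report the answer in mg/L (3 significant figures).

Outflow Q = 88.5 m³/s × 3.156e+07 s/yr = 2.793e+09 m³/yr.
Steady-state CSTR mass balance: W = Q·C + k·V·C, so C = W/(Q + kV).
Q + kV = 2.793e+09 + 37·316000 = 2.805e+09 m³/yr.
C = 285000/2.805e+09 = 0.0001016 kg/m³ = 0.1016 mg/L.

0.102 mg/L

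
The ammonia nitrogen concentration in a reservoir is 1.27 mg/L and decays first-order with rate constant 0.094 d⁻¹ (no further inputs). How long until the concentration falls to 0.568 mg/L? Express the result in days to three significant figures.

8.56 d

t = ln(C₀/C)/k = ln(1.27/0.568)/0.094 = 0.8047/0.094 = 8.56 d.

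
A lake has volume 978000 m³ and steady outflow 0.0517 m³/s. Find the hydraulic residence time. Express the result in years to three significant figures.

0.599 yr

Q = 0.0517 m³/s × 3.156e+07 s/yr = 1.632e+06 m³/yr.
Hydraulic residence time τ = V/Q = 978000/1.632e+06 = 0.5994 yr.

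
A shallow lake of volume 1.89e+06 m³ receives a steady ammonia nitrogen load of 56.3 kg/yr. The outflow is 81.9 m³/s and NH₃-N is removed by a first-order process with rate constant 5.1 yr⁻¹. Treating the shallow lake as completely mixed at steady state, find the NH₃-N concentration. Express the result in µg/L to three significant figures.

0.0217 µg/L

Outflow Q = 81.9 m³/s × 3.156e+07 s/yr = 2.585e+09 m³/yr.
Steady-state CSTR mass balance: W = Q·C + k·V·C, so C = W/(Q + kV).
Q + kV = 2.585e+09 + 5.1·1.89e+06 = 2.594e+09 m³/yr.
C = 56.3/2.594e+09 = 2.17e-08 kg/m³ = 2.17e-05 mg/L = 0.0217 µg/L.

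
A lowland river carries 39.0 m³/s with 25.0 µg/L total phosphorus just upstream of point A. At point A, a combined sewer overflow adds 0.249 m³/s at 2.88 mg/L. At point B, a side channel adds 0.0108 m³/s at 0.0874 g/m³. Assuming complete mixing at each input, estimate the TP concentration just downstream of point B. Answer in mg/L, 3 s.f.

25.0 µg/L = 0.025 mg/L.
After input A: C = (39·0.025 + 0.249·2.88) / 39.25 = 0.04311 mg/L.
After input B: C = (39.25·0.04311 + 0.0108·0.0874) / 39.26 = 0.04312 mg/L.

0.0431 mg/L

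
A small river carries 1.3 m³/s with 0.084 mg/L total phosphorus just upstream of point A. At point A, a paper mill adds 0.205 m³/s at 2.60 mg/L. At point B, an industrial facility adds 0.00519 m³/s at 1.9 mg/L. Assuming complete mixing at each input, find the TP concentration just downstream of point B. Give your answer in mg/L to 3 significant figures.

0.432 mg/L

After input A: C = (1.3·0.084 + 0.205·2.6) / 1.505 = 0.4267 mg/L.
After input B: C = (1.505·0.4267 + 0.00519·1.9) / 1.51 = 0.4318 mg/L.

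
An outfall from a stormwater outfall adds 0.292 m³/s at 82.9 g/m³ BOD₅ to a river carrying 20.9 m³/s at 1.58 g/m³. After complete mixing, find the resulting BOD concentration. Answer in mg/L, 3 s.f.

2.70 mg/L

Conservation of mass across the mixing zone: C = (0.292·82.9 + 20.9·1.58) / (0.292 + 20.9) = 57.23/21.19 = 2.7 mg/L.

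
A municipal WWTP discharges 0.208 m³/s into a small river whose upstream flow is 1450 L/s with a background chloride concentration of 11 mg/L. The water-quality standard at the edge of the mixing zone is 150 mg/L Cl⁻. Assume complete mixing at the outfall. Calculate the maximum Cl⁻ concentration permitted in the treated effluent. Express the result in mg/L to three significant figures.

1120 mg/L

1450 L/s = 1.45 m³/s.
Mass balance: 150·1.658 = 0.208·Cₑ + 1.45·11.
Cₑ = (248.7 − 15.95) / 0.208 = 1119 mg/L.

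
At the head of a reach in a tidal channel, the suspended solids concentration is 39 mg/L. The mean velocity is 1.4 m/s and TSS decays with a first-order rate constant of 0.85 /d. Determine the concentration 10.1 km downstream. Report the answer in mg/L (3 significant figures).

36.3 mg/L

Travel time t = 10.1 km / 1.4 m/s = 1.01e+04/1.4 = 7214 s = 0.0835 d.
First-order decay: C = 39·exp(−0.85·0.0835) = 39·0.9315 = 36.33 mg/L.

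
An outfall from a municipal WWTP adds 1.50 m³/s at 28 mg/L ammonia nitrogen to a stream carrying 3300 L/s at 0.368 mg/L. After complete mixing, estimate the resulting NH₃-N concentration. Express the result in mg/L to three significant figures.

3300 L/s = 3.3 m³/s.
Conservation of mass across the mixing zone: C = (1.5·28 + 3.3·0.368) / (1.5 + 3.3) = 43.21/4.8 = 9.003 mg/L.

9.00 mg/L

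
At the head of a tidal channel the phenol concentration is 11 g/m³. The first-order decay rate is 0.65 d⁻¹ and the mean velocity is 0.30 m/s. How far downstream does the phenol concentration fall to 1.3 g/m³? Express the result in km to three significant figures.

85.2 km

From C = C₀·e^(−kt), t = ln(C₀/C)/k = ln(11/1.3)/0.65 = 2.136/0.65 = 3.285 d.
Distance = v·t = 0.30 m/s × 2.839e+05 s = 8.516e+04 m = 85.16 km.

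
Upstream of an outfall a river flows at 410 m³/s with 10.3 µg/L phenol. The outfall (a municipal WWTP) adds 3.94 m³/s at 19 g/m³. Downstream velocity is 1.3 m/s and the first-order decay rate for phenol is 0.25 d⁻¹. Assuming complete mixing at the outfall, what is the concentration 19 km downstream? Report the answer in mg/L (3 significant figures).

10.3 µg/L = 0.0103 mg/L.
After complete mixing, C₀ = (3.94·19 + 410·0.0103) / 413.9 = 0.191 mg/L.
Travel time t = 1.9e+04 m / 1.3 m/s = 1.462e+04 s = 0.1692 d.
C = 0.191·exp(−0.25·0.1692) = 0.191·0.9586 = 0.1831 mg/L.

0.183 mg/L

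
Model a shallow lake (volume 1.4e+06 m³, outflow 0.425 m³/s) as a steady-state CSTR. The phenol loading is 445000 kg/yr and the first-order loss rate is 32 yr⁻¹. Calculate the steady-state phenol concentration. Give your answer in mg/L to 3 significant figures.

7.64 mg/L

Outflow Q = 0.425 m³/s × 3.156e+07 s/yr = 1.341e+07 m³/yr.
Steady-state CSTR mass balance: W = Q·C + k·V·C, so C = W/(Q + kV).
Q + kV = 1.341e+07 + 32·1.4e+06 = 5.821e+07 m³/yr.
C = 445000/5.821e+07 = 0.007644 kg/m³ = 7.644 mg/L.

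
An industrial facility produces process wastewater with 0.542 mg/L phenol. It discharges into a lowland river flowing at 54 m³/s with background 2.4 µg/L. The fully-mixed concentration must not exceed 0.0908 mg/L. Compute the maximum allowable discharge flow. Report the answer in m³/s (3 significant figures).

2.4 µg/L = 0.0024 mg/L.
Mass balance at complete mixing: C_std·(Q_w + Q_r) = Q_w·C_e + Q_r·C_b.
Rearranging, Q_w = Q_r·(C_std − C_b)/(C_e − C_std) = 54·(0.0908 − 0.0024) / (0.542 − 0.0908) = 10.58 m³/s.

10.6 m³/s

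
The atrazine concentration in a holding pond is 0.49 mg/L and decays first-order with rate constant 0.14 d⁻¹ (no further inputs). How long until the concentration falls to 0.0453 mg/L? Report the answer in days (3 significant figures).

17.0 d

t = ln(C₀/C)/k = ln(0.49/0.0453)/0.14 = 2.381/0.14 = 17.01 d.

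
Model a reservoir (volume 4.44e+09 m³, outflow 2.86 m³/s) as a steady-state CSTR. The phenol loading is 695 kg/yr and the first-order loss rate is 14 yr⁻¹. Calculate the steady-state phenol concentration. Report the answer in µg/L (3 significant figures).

0.0112 µg/L

Outflow Q = 2.86 m³/s × 3.156e+07 s/yr = 9.025e+07 m³/yr.
Steady-state CSTR mass balance: W = Q·C + k·V·C, so C = W/(Q + kV).
Q + kV = 9.025e+07 + 14·4.44e+09 = 6.225e+10 m³/yr.
C = 695/6.225e+10 = 1.116e-08 kg/m³ = 1.116e-05 mg/L = 0.01116 µg/L.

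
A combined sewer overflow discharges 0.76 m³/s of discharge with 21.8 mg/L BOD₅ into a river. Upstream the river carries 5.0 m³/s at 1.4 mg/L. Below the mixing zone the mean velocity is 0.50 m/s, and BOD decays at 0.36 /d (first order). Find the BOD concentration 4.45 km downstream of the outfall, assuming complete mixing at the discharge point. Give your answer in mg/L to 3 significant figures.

After complete mixing, C₀ = (0.76·21.8 + 5·1.4) / 5.76 = 4.092 mg/L.
Travel time t = 4450 m / 0.50 m/s = 8900 s = 0.103 d.
C = 4.092·exp(−0.36·0.103) = 4.092·0.9636 = 3.943 mg/L.

3.94 mg/L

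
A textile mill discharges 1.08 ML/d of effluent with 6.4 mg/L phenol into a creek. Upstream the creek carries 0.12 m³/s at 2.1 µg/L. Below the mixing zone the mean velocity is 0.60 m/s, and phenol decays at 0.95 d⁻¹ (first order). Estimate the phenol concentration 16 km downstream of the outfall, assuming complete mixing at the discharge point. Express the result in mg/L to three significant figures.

1.08 ML/d = 0.0125 m³/s.
2.1 µg/L = 0.0021 mg/L.
After complete mixing, C₀ = (0.0125·6.4 + 0.12·0.0021) / 0.1325 = 0.6057 mg/L.
Travel time t = 1.6e+04 m / 0.60 m/s = 2.667e+04 s = 0.3086 d.
C = 0.6057·exp(−0.95·0.3086) = 0.6057·0.7459 = 0.4518 mg/L.

0.452 mg/L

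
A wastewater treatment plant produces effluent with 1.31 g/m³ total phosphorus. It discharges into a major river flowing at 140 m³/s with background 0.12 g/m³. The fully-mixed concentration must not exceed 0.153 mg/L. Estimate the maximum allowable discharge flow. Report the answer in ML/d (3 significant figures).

Mass balance at complete mixing: C_std·(Q_w + Q_r) = Q_w·C_e + Q_r·C_b.
Rearranging, Q_w = Q_r·(C_std − C_b)/(C_e − C_std) = 140·(0.153 − 0.12) / (1.31 − 0.153) = 3.993 m³/s.
= 345 ML/d.

345 ML/d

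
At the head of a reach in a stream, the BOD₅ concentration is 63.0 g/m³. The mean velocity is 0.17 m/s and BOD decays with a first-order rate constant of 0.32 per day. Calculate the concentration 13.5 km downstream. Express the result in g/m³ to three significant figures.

46.9 g/m³

Travel time t = 13.5 km / 0.17 m/s = 1.35e+04/0.17 = 7.941e+04 s = 0.9191 d.
First-order decay: C = 63.0·exp(−0.32·0.9191) = 63.0·0.7452 = 46.95 g/m³.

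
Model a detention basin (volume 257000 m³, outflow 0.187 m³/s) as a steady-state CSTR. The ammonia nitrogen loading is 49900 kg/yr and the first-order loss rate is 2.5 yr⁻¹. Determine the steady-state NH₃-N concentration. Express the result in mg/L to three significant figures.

Outflow Q = 0.187 m³/s × 3.156e+07 s/yr = 5.901e+06 m³/yr.
Steady-state CSTR mass balance: W = Q·C + k·V·C, so C = W/(Q + kV).
Q + kV = 5.901e+06 + 2.5·257000 = 6.544e+06 m³/yr.
C = 49900/6.544e+06 = 0.007626 kg/m³ = 7.626 mg/L.

7.63 mg/L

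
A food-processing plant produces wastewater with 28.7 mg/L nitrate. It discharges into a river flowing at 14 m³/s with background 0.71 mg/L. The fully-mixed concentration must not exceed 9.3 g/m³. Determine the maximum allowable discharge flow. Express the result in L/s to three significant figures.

Mass balance at complete mixing: C_std·(Q_w + Q_r) = Q_w·C_e + Q_r·C_b.
Rearranging, Q_w = Q_r·(C_std − C_b)/(C_e − C_std) = 14·(9.3 − 0.71) / (28.7 − 9.3) = 6.199 m³/s.
= 6199 L/s.

6200 L/s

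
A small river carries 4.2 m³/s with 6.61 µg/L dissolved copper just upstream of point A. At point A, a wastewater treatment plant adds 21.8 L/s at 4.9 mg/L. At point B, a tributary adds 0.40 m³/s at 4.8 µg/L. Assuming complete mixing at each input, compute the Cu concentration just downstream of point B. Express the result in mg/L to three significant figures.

0.0295 mg/L

6.61 µg/L = 0.00661 mg/L.
21.8 L/s = 0.0218 m³/s.
After input A: C = (4.2·0.00661 + 0.0218·4.9) / 4.222 = 0.03188 mg/L.
4.8 µg/L = 0.0048 mg/L.
After input B: C = (4.222·0.03188 + 0.4·0.0048) / 4.622 = 0.02953 mg/L.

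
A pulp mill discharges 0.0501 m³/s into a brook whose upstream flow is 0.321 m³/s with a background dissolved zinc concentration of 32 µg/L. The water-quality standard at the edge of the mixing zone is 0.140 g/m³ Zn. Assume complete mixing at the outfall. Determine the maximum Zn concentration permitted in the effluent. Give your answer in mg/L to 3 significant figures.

0.832 mg/L

32 µg/L = 0.032 mg/L.
Mass balance: 0.14·0.3711 = 0.0501·Cₑ + 0.321·0.032.
Cₑ = (0.05195 − 0.01027) / 0.0501 = 0.832 mg/L.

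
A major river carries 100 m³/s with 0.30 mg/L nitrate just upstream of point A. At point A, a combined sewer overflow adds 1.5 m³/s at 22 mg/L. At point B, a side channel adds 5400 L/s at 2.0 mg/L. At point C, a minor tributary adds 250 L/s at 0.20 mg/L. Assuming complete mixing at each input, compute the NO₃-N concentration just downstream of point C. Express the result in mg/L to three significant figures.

0.689 mg/L

After input A: C = (100·0.3 + 1.5·22) / 101.5 = 0.6207 mg/L.
5400 L/s = 5.4 m³/s.
After input B: C = (101.5·0.6207 + 5.4·2) / 106.9 = 0.6904 mg/L.
250 L/s = 0.25 m³/s.
After input C: C = (106.9·0.6904 + 0.25·0.2) / 107.2 = 0.6892 mg/L.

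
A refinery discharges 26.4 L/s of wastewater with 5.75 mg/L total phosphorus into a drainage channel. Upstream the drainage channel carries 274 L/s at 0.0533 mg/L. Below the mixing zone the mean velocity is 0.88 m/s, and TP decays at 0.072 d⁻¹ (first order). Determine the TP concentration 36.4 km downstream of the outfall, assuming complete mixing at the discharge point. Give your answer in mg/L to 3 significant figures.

26.4 L/s = 0.0264 m³/s.
274 L/s = 0.274 m³/s.
After complete mixing, C₀ = (0.0264·5.75 + 0.274·0.0533) / 0.3004 = 0.5539 mg/L.
Travel time t = 3.64e+04 m / 0.88 m/s = 4.136e+04 s = 0.4787 d.
C = 0.5539·exp(−0.072·0.4787) = 0.5539·0.9661 = 0.5352 mg/L.

0.535 mg/L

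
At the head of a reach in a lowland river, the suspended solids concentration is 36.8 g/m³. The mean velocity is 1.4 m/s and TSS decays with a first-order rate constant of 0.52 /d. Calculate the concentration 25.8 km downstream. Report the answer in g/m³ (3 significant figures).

Travel time t = 25.8 km / 1.4 m/s = 2.58e+04/1.4 = 1.843e+04 s = 0.2133 d.
First-order decay: C = 36.8·exp(−0.52·0.2133) = 36.8·0.895 = 32.94 g/m³.

32.9 g/m³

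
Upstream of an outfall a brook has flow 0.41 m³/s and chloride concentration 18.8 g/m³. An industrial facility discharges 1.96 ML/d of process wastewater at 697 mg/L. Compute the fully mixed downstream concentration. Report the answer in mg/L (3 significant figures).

54.4 mg/L

1.96 ML/d = 0.02269 m³/s.
Flow-weighted mixing gives C = (0.02269·697 + 0.41·18.8) / (0.02269 + 0.41) = 23.52/0.4327 = 54.36 mg/L.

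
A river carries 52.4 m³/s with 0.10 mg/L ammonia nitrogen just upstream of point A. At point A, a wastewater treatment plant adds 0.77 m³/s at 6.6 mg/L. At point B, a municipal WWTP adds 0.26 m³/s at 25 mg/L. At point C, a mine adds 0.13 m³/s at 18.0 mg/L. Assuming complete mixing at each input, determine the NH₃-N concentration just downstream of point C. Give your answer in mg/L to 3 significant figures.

0.358 mg/L

After input A: C = (52.4·0.1 + 0.77·6.6) / 53.17 = 0.1941 mg/L.
After input B: C = (53.17·0.1941 + 0.26·25) / 53.43 = 0.3148 mg/L.
After input C: C = (53.43·0.3148 + 0.13·18) / 53.56 = 0.3578 mg/L.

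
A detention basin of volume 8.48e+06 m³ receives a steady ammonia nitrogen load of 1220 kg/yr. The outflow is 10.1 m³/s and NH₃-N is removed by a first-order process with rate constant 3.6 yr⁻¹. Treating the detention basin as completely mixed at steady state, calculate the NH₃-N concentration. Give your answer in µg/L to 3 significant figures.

3.49 µg/L

Outflow Q = 10.1 m³/s × 3.156e+07 s/yr = 3.187e+08 m³/yr.
Steady-state CSTR mass balance: W = Q·C + k·V·C, so C = W/(Q + kV).
Q + kV = 3.187e+08 + 3.6·8.48e+06 = 3.493e+08 m³/yr.
C = 1220/3.493e+08 = 3.493e-06 kg/m³ = 0.003493 mg/L = 3.493 µg/L.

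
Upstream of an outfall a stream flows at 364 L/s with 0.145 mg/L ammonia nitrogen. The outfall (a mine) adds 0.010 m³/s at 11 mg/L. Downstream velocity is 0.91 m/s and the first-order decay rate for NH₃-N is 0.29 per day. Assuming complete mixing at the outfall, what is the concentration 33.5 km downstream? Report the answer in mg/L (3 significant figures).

0.385 mg/L

364 L/s = 0.364 m³/s.
After complete mixing, C₀ = (0.01·11 + 0.364·0.145) / 0.374 = 0.4352 mg/L.
Travel time t = 3.35e+04 m / 0.91 m/s = 3.681e+04 s = 0.4261 d.
C = 0.4352·exp(−0.29·0.4261) = 0.4352·0.8838 = 0.3847 mg/L.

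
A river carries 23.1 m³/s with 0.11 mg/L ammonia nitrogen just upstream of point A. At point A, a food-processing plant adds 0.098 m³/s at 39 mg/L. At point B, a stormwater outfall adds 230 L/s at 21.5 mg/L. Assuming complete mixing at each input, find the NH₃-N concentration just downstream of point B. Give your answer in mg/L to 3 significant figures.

0.483 mg/L

After input A: C = (23.1·0.11 + 0.098·39) / 23.2 = 0.2743 mg/L.
230 L/s = 0.23 m³/s.
After input B: C = (23.2·0.2743 + 0.23·21.5) / 23.43 = 0.4827 mg/L.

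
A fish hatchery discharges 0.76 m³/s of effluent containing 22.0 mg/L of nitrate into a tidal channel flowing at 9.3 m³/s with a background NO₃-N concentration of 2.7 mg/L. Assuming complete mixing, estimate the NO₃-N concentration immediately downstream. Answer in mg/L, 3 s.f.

By mass balance at complete mixing, C = (0.76·22 + 9.3·2.7) / (0.76 + 9.3) = 41.83/10.06 = 4.158 mg/L.

4.16 mg/L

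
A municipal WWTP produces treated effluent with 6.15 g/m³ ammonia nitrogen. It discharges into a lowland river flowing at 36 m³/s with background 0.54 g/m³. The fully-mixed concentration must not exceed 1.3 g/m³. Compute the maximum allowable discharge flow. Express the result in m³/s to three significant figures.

Mass balance at complete mixing: C_std·(Q_w + Q_r) = Q_w·C_e + Q_r·C_b.
Rearranging, Q_w = Q_r·(C_std − C_b)/(C_e − C_std) = 36·(1.3 − 0.54) / (6.15 − 1.3) = 5.641 m³/s.

5.64 m³/s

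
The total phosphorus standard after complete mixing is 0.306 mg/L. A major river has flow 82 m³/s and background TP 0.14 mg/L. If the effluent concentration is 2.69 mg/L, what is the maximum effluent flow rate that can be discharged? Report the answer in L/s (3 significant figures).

5710 L/s

Mass balance at complete mixing: C_std·(Q_w + Q_r) = Q_w·C_e + Q_r·C_b.
Rearranging, Q_w = Q_r·(C_std − C_b)/(C_e − C_std) = 82·(0.306 − 0.14) / (2.69 − 0.306) = 5.71 m³/s.
= 5710 L/s.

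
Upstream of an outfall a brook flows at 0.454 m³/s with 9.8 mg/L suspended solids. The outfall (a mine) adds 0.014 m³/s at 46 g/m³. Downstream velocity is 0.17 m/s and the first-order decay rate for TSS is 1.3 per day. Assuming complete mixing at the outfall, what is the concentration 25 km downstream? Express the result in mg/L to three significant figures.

1.19 mg/L

After complete mixing, C₀ = (0.014·46 + 0.454·9.8) / 0.468 = 10.88 mg/L.
Travel time t = 2.5e+04 m / 0.17 m/s = 1.471e+05 s = 1.702 d.
C = 10.88·exp(−1.3·1.702) = 10.88·0.1094 = 1.191 mg/L.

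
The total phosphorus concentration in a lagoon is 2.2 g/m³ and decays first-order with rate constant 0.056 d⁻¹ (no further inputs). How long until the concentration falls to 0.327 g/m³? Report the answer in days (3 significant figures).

34.0 d

t = ln(C₀/C)/k = ln(2.2/0.327)/0.056 = 1.906/0.056 = 34.04 d.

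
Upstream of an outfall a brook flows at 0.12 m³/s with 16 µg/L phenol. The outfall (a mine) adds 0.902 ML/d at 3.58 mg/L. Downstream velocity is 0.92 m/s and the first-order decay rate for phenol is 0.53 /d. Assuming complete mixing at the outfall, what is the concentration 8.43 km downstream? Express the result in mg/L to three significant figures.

0.902 ML/d = 0.01044 m³/s.
16 µg/L = 0.016 mg/L.
After complete mixing, C₀ = (0.01044·3.58 + 0.12·0.016) / 0.1304 = 0.3012 mg/L.
Travel time t = 8430 m / 0.92 m/s = 9163 s = 0.1061 d.
C = 0.3012·exp(−0.53·0.1061) = 0.3012·0.9453 = 0.2848 mg/L.

0.285 mg/L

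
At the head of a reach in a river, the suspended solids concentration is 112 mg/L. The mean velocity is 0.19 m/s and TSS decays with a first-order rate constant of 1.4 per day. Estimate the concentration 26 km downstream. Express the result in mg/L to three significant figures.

12.2 mg/L

Travel time t = 26 km / 0.19 m/s = 2.6e+04/0.19 = 1.368e+05 s = 1.584 d.
First-order decay: C = 112·exp(−1.4·1.584) = 112·0.1089 = 12.2 mg/L.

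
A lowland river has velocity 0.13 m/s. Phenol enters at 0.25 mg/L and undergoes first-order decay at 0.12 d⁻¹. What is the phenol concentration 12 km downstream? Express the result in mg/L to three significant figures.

Travel time t = 12 km / 0.13 m/s = 1.2e+04/0.13 = 9.231e+04 s = 1.068 d.
First-order decay: C = 0.25·exp(−0.12·1.068) = 0.25·0.8797 = 0.2199 mg/L.

0.220 mg/L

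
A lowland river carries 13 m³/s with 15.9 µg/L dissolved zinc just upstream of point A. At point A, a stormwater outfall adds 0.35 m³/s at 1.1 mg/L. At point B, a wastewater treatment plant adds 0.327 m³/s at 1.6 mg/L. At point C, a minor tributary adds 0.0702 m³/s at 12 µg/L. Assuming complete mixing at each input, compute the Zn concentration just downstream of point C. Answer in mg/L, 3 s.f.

15.9 µg/L = 0.0159 mg/L.
After input A: C = (13·0.0159 + 0.35·1.1) / 13.35 = 0.04432 mg/L.
After input B: C = (13.35·0.04432 + 0.327·1.6) / 13.68 = 0.08152 mg/L.
12 µg/L = 0.012 mg/L.
After input C: C = (13.68·0.08152 + 0.0702·0.012) / 13.75 = 0.08116 mg/L.

0.0812 mg/L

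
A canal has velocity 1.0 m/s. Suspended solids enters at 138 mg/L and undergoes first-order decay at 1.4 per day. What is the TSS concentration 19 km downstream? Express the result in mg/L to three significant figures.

101 mg/L

Travel time t = 19 km / 1.0 m/s = 1.9e+04/1.0 = 1.9e+04 s = 0.2199 d.
First-order decay: C = 138·exp(−1.4·0.2199) = 138·0.735 = 101.4 mg/L.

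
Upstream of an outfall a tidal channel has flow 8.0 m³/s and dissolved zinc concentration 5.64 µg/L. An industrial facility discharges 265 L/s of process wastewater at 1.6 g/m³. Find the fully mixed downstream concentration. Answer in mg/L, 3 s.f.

265 L/s = 0.265 m³/s.
5.64 µg/L = 0.00564 mg/L.
Conservation of mass across the mixing zone: C = (0.265·1.6 + 8·0.00564) / (0.265 + 8) = 0.4691/8.265 = 0.05676 mg/L.

0.0568 mg/L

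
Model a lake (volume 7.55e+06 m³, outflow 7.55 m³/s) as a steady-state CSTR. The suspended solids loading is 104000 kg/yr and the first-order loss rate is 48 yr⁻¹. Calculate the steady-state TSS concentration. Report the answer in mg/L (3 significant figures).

Outflow Q = 7.55 m³/s × 3.156e+07 s/yr = 2.383e+08 m³/yr.
Steady-state CSTR mass balance: W = Q·C + k·V·C, so C = W/(Q + kV).
Q + kV = 2.383e+08 + 48·7.55e+06 = 6.007e+08 m³/yr.
C = 104000/6.007e+08 = 0.0001731 kg/m³ = 0.1731 mg/L.

0.173 mg/L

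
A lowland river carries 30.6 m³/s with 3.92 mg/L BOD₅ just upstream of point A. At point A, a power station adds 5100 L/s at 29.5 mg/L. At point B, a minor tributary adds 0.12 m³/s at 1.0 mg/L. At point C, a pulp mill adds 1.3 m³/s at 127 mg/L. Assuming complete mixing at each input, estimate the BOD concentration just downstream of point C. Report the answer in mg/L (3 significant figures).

5100 L/s = 5.1 m³/s.
After input A: C = (30.6·3.92 + 5.1·29.5) / 35.7 = 7.574 mg/L.
After input B: C = (35.7·7.574 + 0.12·1) / 35.82 = 7.552 mg/L.
After input C: C = (35.82·7.552 + 1.3·127) / 37.12 = 11.74 mg/L.

11.7 mg/L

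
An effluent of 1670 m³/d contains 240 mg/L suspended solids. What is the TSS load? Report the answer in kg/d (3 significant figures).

1670 m³/d = 0.01933 m³/s.
Mass flux = Q·C = 0.01933 m³/s × 240 g/m³ = 4.639 g/s.
= 4.639 g/s × 86.4 = 400.8 kg/d.

401 kg/d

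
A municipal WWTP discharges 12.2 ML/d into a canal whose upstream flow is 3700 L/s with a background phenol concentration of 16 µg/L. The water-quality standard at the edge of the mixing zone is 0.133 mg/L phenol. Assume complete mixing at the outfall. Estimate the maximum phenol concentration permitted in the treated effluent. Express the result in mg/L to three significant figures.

3.20 mg/L

12.2 ML/d = 0.1412 m³/s.
3700 L/s = 3.7 m³/s.
16 µg/L = 0.016 mg/L.
Mass balance: 0.133·3.841 = 0.1412·Cₑ + 3.7·0.016.
Cₑ = (0.5109 − 0.0592) / 0.1412 = 3.199 mg/L.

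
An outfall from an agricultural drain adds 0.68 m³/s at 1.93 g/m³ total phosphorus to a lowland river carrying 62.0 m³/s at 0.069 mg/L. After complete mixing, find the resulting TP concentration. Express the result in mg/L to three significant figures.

Conservation of mass across the mixing zone: C = (0.68·1.93 + 62·0.069) / (0.68 + 62) = 5.59/62.68 = 0.08919 mg/L.

0.0892 mg/L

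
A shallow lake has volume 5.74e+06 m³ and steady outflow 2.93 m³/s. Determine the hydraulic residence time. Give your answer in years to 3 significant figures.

Q = 2.93 m³/s × 3.156e+07 s/yr = 9.246e+07 m³/yr.
Hydraulic residence time τ = V/Q = 5.74e+06/9.246e+07 = 0.06208 yr.

0.0621 yr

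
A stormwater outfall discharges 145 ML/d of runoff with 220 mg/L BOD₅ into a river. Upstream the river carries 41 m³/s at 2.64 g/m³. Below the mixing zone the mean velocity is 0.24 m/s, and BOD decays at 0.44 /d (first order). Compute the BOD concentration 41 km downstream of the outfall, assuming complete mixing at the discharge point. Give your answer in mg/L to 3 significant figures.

145 ML/d = 1.678 m³/s.
After complete mixing, C₀ = (1.678·220 + 41·2.64) / 42.68 = 11.19 mg/L.
Travel time t = 4.1e+04 m / 0.24 m/s = 1.708e+05 s = 1.977 d.
C = 11.19·exp(−0.44·1.977) = 11.19·0.419 = 4.687 mg/L.

4.69 mg/L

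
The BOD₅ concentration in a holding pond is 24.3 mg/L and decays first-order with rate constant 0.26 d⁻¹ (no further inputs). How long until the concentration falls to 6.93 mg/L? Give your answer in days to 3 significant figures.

t = ln(C₀/C)/k = ln(24.3/6.93)/0.26 = 1.255/0.26 = 4.825 d.

4.83 d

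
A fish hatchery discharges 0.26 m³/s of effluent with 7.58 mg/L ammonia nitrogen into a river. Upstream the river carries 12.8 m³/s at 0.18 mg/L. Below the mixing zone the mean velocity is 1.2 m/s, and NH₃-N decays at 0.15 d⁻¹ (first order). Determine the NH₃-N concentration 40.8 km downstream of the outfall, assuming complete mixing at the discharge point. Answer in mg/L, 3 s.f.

0.309 mg/L

After complete mixing, C₀ = (0.26·7.58 + 12.8·0.18) / 13.06 = 0.3273 mg/L.
Travel time t = 4.08e+04 m / 1.2 m/s = 3.4e+04 s = 0.3935 d.
C = 0.3273·exp(−0.15·0.3935) = 0.3273·0.9427 = 0.3086 mg/L.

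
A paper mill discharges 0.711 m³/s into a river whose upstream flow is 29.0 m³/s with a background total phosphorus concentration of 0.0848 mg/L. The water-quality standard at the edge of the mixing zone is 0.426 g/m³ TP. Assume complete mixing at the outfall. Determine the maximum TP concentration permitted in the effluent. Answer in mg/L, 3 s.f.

Mass balance: 0.426·29.71 = 0.711·Cₑ + 29·0.0848.
Cₑ = (12.66 − 2.459) / 0.711 = 14.34 mg/L.

14.3 mg/L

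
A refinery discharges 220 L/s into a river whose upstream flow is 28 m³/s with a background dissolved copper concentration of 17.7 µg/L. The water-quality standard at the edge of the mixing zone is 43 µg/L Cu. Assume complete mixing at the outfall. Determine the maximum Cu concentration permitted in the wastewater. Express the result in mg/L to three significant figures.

3.26 mg/L

220 L/s = 0.22 m³/s.
17.7 µg/L = 0.0177 mg/L.
43 µg/L = 0.043 mg/L.
Mass balance: 0.043·28.22 = 0.22·Cₑ + 28·0.0177.
Cₑ = (1.213 − 0.4956) / 0.22 = 3.263 mg/L.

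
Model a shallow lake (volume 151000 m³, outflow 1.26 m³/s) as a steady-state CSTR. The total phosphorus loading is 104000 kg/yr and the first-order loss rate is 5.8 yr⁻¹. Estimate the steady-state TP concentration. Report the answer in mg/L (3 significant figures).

2.56 mg/L

Outflow Q = 1.26 m³/s × 3.156e+07 s/yr = 3.976e+07 m³/yr.
Steady-state CSTR mass balance: W = Q·C + k·V·C, so C = W/(Q + kV).
Q + kV = 3.976e+07 + 5.8·151000 = 4.064e+07 m³/yr.
C = 104000/4.064e+07 = 0.002559 kg/m³ = 2.559 mg/L.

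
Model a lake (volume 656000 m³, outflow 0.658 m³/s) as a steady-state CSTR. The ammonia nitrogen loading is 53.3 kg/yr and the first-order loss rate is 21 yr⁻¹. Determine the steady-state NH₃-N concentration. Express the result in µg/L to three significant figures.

Outflow Q = 0.658 m³/s × 3.156e+07 s/yr = 2.076e+07 m³/yr.
Steady-state CSTR mass balance: W = Q·C + k·V·C, so C = W/(Q + kV).
Q + kV = 2.076e+07 + 21·656000 = 3.454e+07 m³/yr.
C = 53.3/3.454e+07 = 1.543e-06 kg/m³ = 0.001543 mg/L = 1.543 µg/L.

1.54 µg/L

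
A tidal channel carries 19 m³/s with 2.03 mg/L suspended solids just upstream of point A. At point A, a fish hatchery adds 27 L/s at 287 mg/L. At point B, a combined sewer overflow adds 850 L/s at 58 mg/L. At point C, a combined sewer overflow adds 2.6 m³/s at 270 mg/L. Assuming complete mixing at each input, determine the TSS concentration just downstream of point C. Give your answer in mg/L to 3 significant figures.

27 L/s = 0.027 m³/s.
After input A: C = (19·2.03 + 0.027·287) / 19.03 = 2.434 mg/L.
850 L/s = 0.85 m³/s.
After input B: C = (19.03·2.434 + 0.85·58) / 19.88 = 4.811 mg/L.
After input C: C = (19.88·4.811 + 2.6·270) / 22.48 = 35.49 mg/L.

35.5 mg/L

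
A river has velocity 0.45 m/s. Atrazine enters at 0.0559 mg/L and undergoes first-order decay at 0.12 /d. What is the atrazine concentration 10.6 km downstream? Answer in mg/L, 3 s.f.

Travel time t = 10.6 km / 0.45 m/s = 1.06e+04/0.45 = 2.356e+04 s = 0.2726 d.
First-order decay: C = 0.0559·exp(−0.12·0.2726) = 0.0559·0.9678 = 0.0541 mg/L.

0.0541 mg/L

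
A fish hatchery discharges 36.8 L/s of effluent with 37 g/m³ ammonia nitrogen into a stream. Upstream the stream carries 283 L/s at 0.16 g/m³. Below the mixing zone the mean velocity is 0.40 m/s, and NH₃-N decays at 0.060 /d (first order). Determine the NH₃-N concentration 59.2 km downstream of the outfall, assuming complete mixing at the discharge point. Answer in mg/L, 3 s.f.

3.97 mg/L

36.8 L/s = 0.0368 m³/s.
283 L/s = 0.283 m³/s.
After complete mixing, C₀ = (0.0368·37 + 0.283·0.16) / 0.3198 = 4.399 mg/L.
Travel time t = 5.92e+04 m / 0.40 m/s = 1.48e+05 s = 1.713 d.
C = 4.399·exp(−0.060·1.713) = 4.399·0.9023 = 3.97 mg/L.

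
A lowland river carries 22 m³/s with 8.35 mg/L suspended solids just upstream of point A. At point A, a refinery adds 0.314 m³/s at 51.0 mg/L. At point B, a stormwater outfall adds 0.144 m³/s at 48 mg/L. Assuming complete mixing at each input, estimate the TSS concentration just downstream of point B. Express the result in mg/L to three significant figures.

After input A: C = (22·8.35 + 0.314·51) / 22.31 = 8.95 mg/L.
After input B: C = (22.31·8.95 + 0.144·48) / 22.46 = 9.201 mg/L.

9.20 mg/L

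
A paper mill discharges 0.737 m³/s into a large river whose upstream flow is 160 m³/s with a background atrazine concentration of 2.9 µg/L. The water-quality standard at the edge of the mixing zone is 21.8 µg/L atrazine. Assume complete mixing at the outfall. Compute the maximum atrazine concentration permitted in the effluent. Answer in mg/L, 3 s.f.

4.12 mg/L

2.9 µg/L = 0.0029 mg/L.
21.8 µg/L = 0.0218 mg/L.
Mass balance: 0.0218·160.7 = 0.737·Cₑ + 160·0.0029.
Cₑ = (3.504 − 0.464) / 0.737 = 4.125 mg/L.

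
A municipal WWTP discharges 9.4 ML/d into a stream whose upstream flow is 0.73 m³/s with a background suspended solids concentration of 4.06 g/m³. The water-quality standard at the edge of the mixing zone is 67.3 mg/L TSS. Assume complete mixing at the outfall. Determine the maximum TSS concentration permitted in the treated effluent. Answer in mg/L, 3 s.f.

492 mg/L

9.4 ML/d = 0.1088 m³/s.
Mass balance: 67.3·0.8388 = 0.1088·Cₑ + 0.73·4.06.
Cₑ = (56.45 − 2.964) / 0.1088 = 491.6 mg/L.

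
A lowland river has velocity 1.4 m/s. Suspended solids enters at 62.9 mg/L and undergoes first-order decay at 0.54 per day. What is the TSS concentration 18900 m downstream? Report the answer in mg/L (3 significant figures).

57.8 mg/L

Travel time t = 18900 m / 1.4 m/s = 1.89e+04/1.4 = 1.35e+04 s = 0.1562 d.
First-order decay: C = 62.9·exp(−0.54·0.1562) = 62.9·0.9191 = 57.81 mg/L.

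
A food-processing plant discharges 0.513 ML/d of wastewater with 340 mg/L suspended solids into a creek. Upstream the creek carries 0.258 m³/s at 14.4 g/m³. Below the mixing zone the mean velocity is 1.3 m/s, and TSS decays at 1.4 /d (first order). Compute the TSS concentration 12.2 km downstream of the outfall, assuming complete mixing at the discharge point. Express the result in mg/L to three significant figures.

18.7 mg/L

0.513 ML/d = 0.005938 m³/s.
After complete mixing, C₀ = (0.005938·340 + 0.258·14.4) / 0.2639 = 21.72 mg/L.
Travel time t = 1.22e+04 m / 1.3 m/s = 9385 s = 0.1086 d.
C = 21.72·exp(−1.4·0.1086) = 21.72·0.8589 = 18.66 mg/L.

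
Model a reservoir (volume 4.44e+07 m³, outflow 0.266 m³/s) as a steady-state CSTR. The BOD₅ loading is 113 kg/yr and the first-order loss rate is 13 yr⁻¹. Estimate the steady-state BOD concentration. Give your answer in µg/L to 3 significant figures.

Outflow Q = 0.266 m³/s × 3.156e+07 s/yr = 8.394e+06 m³/yr.
Steady-state CSTR mass balance: W = Q·C + k·V·C, so C = W/(Q + kV).
Q + kV = 8.394e+06 + 13·4.44e+07 = 5.856e+08 m³/yr.
C = 113/5.856e+08 = 1.93e-07 kg/m³ = 0.000193 mg/L = 0.193 µg/L.

0.193 µg/L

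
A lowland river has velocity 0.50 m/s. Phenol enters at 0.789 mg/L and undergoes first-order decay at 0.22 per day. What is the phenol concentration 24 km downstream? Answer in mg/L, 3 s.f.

Travel time t = 24 km / 0.50 m/s = 2.4e+04/0.50 = 4.8e+04 s = 0.5556 d.
First-order decay: C = 0.789·exp(−0.22·0.5556) = 0.789·0.885 = 0.6982 mg/L.

0.698 mg/L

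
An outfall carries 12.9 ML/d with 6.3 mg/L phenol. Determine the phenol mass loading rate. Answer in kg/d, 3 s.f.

12.9 ML/d = 0.1493 m³/s.
Mass flux = Q·C = 0.1493 m³/s × 6.3 g/m³ = 0.9406 g/s.
= 0.9406 g/s × 86.4 = 81.27 kg/d.

81.3 kg/d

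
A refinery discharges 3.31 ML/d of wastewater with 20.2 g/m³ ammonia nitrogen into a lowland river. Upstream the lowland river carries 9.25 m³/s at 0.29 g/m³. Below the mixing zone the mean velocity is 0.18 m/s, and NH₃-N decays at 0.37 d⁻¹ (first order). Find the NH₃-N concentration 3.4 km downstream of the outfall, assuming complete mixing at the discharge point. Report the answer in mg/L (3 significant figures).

3.31 ML/d = 0.03831 m³/s.
After complete mixing, C₀ = (0.03831·20.2 + 9.25·0.29) / 9.288 = 0.3721 mg/L.
Travel time t = 3400 m / 0.18 m/s = 1.889e+04 s = 0.2186 d.
C = 0.3721·exp(−0.37·0.2186) = 0.3721·0.9223 = 0.3432 mg/L.

0.343 mg/L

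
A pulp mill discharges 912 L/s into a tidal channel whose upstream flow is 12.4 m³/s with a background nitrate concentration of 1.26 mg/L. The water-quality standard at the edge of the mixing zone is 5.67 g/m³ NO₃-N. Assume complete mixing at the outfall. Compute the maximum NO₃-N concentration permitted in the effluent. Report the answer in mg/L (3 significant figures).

65.6 mg/L

912 L/s = 0.912 m³/s.
Mass balance: 5.67·13.31 = 0.912·Cₑ + 12.4·1.26.
Cₑ = (75.48 − 15.62) / 0.912 = 65.63 mg/L.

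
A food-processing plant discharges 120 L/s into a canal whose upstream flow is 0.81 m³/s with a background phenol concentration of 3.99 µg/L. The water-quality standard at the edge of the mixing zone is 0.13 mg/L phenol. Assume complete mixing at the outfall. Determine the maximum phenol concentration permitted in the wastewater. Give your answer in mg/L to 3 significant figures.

120 L/s = 0.12 m³/s.
3.99 µg/L = 0.00399 mg/L.
Mass balance: 0.13·0.93 = 0.12·Cₑ + 0.81·0.00399.
Cₑ = (0.1209 − 0.003232) / 0.12 = 0.9806 mg/L.

0.981 mg/L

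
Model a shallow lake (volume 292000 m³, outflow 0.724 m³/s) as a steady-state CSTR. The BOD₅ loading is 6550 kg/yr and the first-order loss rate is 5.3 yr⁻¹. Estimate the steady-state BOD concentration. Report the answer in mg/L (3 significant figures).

Outflow Q = 0.724 m³/s × 3.156e+07 s/yr = 2.285e+07 m³/yr.
Steady-state CSTR mass balance: W = Q·C + k·V·C, so C = W/(Q + kV).
Q + kV = 2.285e+07 + 5.3·292000 = 2.44e+07 m³/yr.
C = 6550/2.44e+07 = 0.0002685 kg/m³ = 0.2685 mg/L.

0.268 mg/L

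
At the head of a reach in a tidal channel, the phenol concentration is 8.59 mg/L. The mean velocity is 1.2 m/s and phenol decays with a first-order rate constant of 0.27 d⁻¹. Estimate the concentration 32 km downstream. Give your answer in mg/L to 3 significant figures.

7.90 mg/L

Travel time t = 32 km / 1.2 m/s = 3.2e+04/1.2 = 2.667e+04 s = 0.3086 d.
First-order decay: C = 8.59·exp(−0.27·0.3086) = 8.59·0.92 = 7.903 mg/L.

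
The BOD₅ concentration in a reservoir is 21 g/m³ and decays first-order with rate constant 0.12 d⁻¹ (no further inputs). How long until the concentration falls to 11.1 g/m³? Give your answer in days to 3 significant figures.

5.31 d

t = ln(C₀/C)/k = ln(21/11.1)/0.12 = 0.6376/0.12 = 5.313 d.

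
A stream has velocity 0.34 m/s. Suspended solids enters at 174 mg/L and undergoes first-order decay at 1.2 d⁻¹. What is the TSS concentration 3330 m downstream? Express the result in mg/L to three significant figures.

152 mg/L

Travel time t = 3330 m / 0.34 m/s = 3330/0.34 = 9794 s = 0.1134 d.
First-order decay: C = 174·exp(−1.2·0.1134) = 174·0.8728 = 151.9 mg/L.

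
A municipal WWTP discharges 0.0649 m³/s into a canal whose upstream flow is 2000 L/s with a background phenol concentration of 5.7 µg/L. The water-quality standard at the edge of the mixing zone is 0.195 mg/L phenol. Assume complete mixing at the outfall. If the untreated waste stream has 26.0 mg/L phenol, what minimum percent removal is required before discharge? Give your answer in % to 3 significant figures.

76.8 %

2000 L/s = 2 m³/s.
5.7 µg/L = 0.0057 mg/L.
Mass balance: 0.195·2.065 = 0.0649·Cₑ + 2·0.0057.
Cₑ = (0.4027 − 0.0114) / 0.0649 = 6.029 mg/L.
Required removal = 1 − 6.029/26.0 = 76.81 %.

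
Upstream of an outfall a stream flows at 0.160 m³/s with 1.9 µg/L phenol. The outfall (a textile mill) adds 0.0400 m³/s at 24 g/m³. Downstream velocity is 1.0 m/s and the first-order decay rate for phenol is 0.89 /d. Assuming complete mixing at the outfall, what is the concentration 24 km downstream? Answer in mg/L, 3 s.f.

3.75 mg/L

1.9 µg/L = 0.0019 mg/L.
After complete mixing, C₀ = (0.04·24 + 0.16·0.0019) / 0.2 = 4.802 mg/L.
Travel time t = 2.4e+04 m / 1.0 m/s = 2.4e+04 s = 0.2778 d.
C = 4.802·exp(−0.89·0.2778) = 4.802·0.781 = 3.75 mg/L.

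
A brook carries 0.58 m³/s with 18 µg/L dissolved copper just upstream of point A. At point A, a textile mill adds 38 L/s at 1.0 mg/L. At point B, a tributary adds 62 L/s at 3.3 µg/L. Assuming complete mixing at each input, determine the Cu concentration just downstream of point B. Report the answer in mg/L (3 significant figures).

18 µg/L = 0.018 mg/L.
38 L/s = 0.038 m³/s.
After input A: C = (0.58·0.018 + 0.038·1) / 0.618 = 0.07838 mg/L.
62 L/s = 0.062 m³/s.
3.3 µg/L = 0.0033 mg/L.
After input B: C = (0.618·0.07838 + 0.062·0.0033) / 0.68 = 0.07154 mg/L.

0.0715 mg/L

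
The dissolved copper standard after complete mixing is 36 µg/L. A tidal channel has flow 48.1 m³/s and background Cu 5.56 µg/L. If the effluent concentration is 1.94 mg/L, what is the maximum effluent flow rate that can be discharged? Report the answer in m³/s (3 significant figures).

0.769 m³/s

5.56 µg/L = 0.00556 mg/L.
36 µg/L = 0.036 mg/L.
Mass balance at complete mixing: C_std·(Q_w + Q_r) = Q_w·C_e + Q_r·C_b.
Rearranging, Q_w = Q_r·(C_std − C_b)/(C_e − C_std) = 48.1·(0.036 − 0.00556) / (1.94 − 0.036) = 0.769 m³/s.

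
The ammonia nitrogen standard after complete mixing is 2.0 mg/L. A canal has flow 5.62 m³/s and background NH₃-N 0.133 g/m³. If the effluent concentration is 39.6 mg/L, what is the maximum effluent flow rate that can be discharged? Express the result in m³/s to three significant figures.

Mass balance at complete mixing: C_std·(Q_w + Q_r) = Q_w·C_e + Q_r·C_b.
Rearranging, Q_w = Q_r·(C_std − C_b)/(C_e − C_std) = 5.62·(2 − 0.133) / (39.6 − 2) = 0.2791 m³/s.

0.279 m³/s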